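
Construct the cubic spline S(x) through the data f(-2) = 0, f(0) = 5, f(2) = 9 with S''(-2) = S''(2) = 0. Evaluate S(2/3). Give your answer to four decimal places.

6.4259

Put M_i = S'' at the i-th knot. Here h = (2, 2) and Δ = (5/2, 2), so the interior equations h_(i-1)·M_(i-1) + 2(h_(i-1)+h_i)·M_i + h_i·M_(i+1) = 6(Δ_i − Δ_(i-1)) read
  2·M_0 + 8·M_1 + 2·M_2 = 6(Δ_1 - Δ_0) = -3
Natural end conditions: M_0 = M_2 = 0.
Solving: M_0 = 0, M_1 = -3/8, M_2 = 0.
On [0, 2], S(x) = 5 + 9/4·x - 3/16·x² + 1/32·x³.
With x = 2/3: S(2/3) = 347/54.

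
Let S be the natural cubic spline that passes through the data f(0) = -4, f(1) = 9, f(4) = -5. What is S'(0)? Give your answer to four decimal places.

With σ_i denoting the second derivative at x_i, h_i = 1, 3, and Δ_i = (y_(i+1) − y_i)/h_i = 13, -14/3:
  1·σ_0 + 8·σ_1 + 3·σ_2 = 6(Δ_1 - Δ_0) = -106
Natural end conditions: σ_0 = σ_2 = 0.
Forward elimination and back-substitution give σ_0 = 0, σ_1 = -53/4, σ_2 = 0.
On [0, 1], S'(x) = b_0 + 2c_0·x + 3d_0·x² with b_0 = Δ_0 - h_0(2σ_0 + σ_1)/6 = 365/24, c_0 = σ_0/2 = 0, d_0 = (σ_1 - σ_0)/(6h_0) = -53/24. So S'(0) = 365/24.

15.2083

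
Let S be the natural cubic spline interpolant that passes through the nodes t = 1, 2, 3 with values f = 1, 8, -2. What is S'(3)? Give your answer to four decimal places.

-14.2500

Write σ_i for S''(x_i). With h_i = 1, 1 and divided differences Δ_i = 7, -10, the continuity of S' gives the tridiagonal system
  1·σ_0 + 4·σ_1 + 1·σ_2 = 6(Δ_1 - Δ_0) = -102
Natural end conditions: σ_0 = σ_2 = 0.
Solving: σ_0 = 0, σ_1 = -51/2, σ_2 = 0.
On [2, 3], S'(t) = b_1 + 2c_1·(t - 2) + 3d_1·(t - 2)² with b_1 = Δ_1 - h_1(2σ_1 + σ_2)/6 = -3/2, c_1 = σ_1/2 = -51/4, d_1 = (σ_2 - σ_1)/(6h_1) = 17/4. So S'(3) = -57/4.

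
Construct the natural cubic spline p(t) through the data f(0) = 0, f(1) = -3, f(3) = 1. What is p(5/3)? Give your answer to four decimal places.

Put M_i = p'' at the i-th knot. Here h = (1, 2) and Δ = (-3, 2), so the interior equations h_(i-1)·M_(i-1) + 2(h_(i-1)+h_i)·M_i + h_i·M_(i+1) = 6(Δ_i − Δ_(i-1)) read
  1·M_0 + 6·M_1 + 2·M_2 = 6(Δ_1 - Δ_0) = 30
Natural end conditions: M_0 = M_2 = 0.
Hence M_0 = 0, M_1 = 5, M_2 = 0.
On [1, 3], p(t) = -3 - 4/3·(t - 1) + 5/2·(t - 1)² - 5/12·(t - 1)³.
With (t - 1) = 2/3: p(5/3) = -235/81.

-2.9012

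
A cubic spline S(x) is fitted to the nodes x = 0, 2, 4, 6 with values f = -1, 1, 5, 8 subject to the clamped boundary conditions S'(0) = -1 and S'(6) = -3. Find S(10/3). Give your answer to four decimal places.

3.3556

With m_i denoting the second derivative at x_i, h_i = 2, 2, 2, and Δ_i = (y_(i+1) − y_i)/h_i = 1, 2, 3/2:
  2·m_0 + 8·m_1 + 2·m_2 = 6(Δ_1 - Δ_0) = 6
  2·m_1 + 8·m_2 + 2·m_3 = 6(Δ_2 - Δ_1) = -3
Clamped end conditions give two more equations: 2h_0·m_0 + h_0·m_1 = 6(Δ_0 - S'(0)) = 12 and h_2·m_2 + 2h_2·m_3 = 6(S'(6) - Δ_2) = -27.
Solving: m_0 = 97/30, m_1 = -7/15, m_2 = 49/30, m_3 = -227/30.
On [2, 4], S(x) = 1 + 53/30·(x - 2) - 7/30·(x - 2)² + 7/40·(x - 2)³.
With (x - 2) = 4/3: S(10/3) = 151/45.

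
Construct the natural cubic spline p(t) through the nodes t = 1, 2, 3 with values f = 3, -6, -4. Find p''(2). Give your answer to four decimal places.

Put M_i = p'' at the i-th knot. Here h = (1, 1) and Δ = (-9, 2), so the interior equations h_(i-1)·M_(i-1) + 2(h_(i-1)+h_i)·M_i + h_i·M_(i+1) = 6(Δ_i − Δ_(i-1)) read
  1·M_0 + 4·M_1 + 1·M_2 = 6(Δ_1 - Δ_0) = 66
Natural end conditions: M_0 = M_2 = 0.
Solving the tridiagonal system: M_0 = 0, M_1 = 33/2, M_2 = 0.

16.5000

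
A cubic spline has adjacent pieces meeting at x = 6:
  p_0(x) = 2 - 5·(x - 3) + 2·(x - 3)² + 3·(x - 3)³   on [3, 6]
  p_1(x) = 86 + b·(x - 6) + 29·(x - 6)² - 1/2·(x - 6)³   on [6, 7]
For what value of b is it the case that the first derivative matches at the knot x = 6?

p_0'(x) = -5 + 4·(x - 3) + 9·(x - 3)², so p_0'(6) = 88. On the right, p_1'(6) = b, so b = 88.

88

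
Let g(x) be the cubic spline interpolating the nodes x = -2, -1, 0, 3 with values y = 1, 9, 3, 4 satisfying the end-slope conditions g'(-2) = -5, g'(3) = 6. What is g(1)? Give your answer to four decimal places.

Let m_i = g''(x_i). Step sizes h_i = 1, 1, 3; slopes of the chords Δ_i = (y_(i+1) - y_i)/h_i = 8, -6, 1/3.
  1·m_0 + 4·m_1 + 1·m_2 = 6(Δ_1 - Δ_0) = -84
  1·m_1 + 8·m_2 + 3·m_3 = 6(Δ_2 - Δ_1) = 38
Clamped end conditions give two more equations: 2h_0·m_0 + h_0·m_1 = 6(Δ_0 - g'(-2)) = 78 and h_2·m_2 + 2h_2·m_3 = 6(g'(3) - Δ_2) = 34.
Solving: m_0 = 1678/29, m_1 = -1094/29, m_2 = 262/29, m_3 = 100/87.
On [0, 3], g(x) = 3 - 269/29·x + 131/29·x² - 343/783·x³.
With x = 1: g(1) = -1720/783.

-2.1967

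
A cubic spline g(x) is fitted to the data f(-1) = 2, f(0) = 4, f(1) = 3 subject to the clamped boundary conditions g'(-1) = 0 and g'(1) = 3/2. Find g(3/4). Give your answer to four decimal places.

Let M_i = g''(x_i). Step sizes h_i = 1, 1; slopes of the chords Δ_i = (y_(i+1) - y_i)/h_i = 2, -1.
  1·M_0 + 4·M_1 + 1·M_2 = 6(Δ_1 - Δ_0) = -18
Clamped end conditions give two more equations: 2h_0·M_0 + h_0·M_1 = 6(Δ_0 - g'(-1)) = 12 and h_1·M_1 + 2h_1·M_2 = 6(g'(1) - Δ_1) = 15.
Solving: M_0 = 45/4, M_1 = -21/2, M_2 = 51/4.
On [0, 1], g(x) = 4 + 3/8·x - 21/4·x² + 31/8·x³.
With x = 3/4: g(3/4) = 1517/512.

2.9629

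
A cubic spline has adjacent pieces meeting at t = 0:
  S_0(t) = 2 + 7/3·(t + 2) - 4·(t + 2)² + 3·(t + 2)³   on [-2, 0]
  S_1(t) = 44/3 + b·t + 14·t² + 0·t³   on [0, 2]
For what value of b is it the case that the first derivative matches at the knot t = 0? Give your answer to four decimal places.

S_0'(t) = 7/3 - 8·(t + 2) + 9·(t + 2)², so S_0'(0) = 67/3. On the right, S_1'(0) = b, so b = 67/3.

22.3333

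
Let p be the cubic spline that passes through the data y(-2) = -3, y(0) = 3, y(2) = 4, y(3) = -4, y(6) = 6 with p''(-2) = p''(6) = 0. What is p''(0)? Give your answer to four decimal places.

0.7180

Let σ_i = p''(x_i). Step sizes h_i = 2, 2, 1, 3; slopes of the chords Δ_i = (y_(i+1) - y_i)/h_i = 3, 1/2, -8, 10/3.
  2·σ_0 + 8·σ_1 + 2·σ_2 = 6(Δ_1 - Δ_0) = -15
  2·σ_1 + 6·σ_2 + 1·σ_3 = 6(Δ_2 - Δ_1) = -51
  1·σ_2 + 8·σ_3 + 3·σ_4 = 6(Δ_3 - Δ_2) = 68
Natural end conditions: σ_0 = σ_4 = 0.
Forward elimination and back-substitution give σ_0 = 0, σ_1 = 247/344, σ_2 = -446/43, σ_3 = 1685/172, σ_4 = 0.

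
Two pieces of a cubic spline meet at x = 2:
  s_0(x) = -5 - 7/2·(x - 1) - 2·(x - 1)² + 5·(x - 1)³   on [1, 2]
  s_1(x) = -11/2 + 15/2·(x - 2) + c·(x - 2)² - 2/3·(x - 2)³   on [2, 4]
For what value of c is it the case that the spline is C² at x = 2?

13

s_0''(x) = -4 + 30·(x - 1), so s_0''(2) = 26. On the right, s_1''(2) = 2c, so c = 13.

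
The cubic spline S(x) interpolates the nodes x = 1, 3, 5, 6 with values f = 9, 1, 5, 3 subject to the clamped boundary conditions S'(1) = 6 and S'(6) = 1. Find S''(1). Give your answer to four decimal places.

-21.2174

Let M_i = S''(x_i). Step sizes h_i = 2, 2, 1; slopes of the chords Δ_i = (y_(i+1) - y_i)/h_i = -4, 2, -2.
  2·M_0 + 8·M_1 + 2·M_2 = 6(Δ_1 - Δ_0) = 36
  2·M_1 + 6·M_2 + 1·M_3 = 6(Δ_2 - Δ_1) = -24
Clamped end conditions give two more equations: 2h_0·M_0 + h_0·M_1 = 6(Δ_0 - S'(1)) = -60 and h_2·M_2 + 2h_2·M_3 = 6(S'(6) - Δ_2) = 18.
Hence M_0 = -488/23, M_1 = 286/23, M_2 = -242/23, M_3 = 328/23.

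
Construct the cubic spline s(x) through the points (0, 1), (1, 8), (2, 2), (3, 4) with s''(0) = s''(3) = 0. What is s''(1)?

-24

Put m_i = s'' at the i-th knot. Here h = (1, 1, 1) and Δ = (7, -6, 2), so the interior equations h_(i-1)·m_(i-1) + 2(h_(i-1)+h_i)·m_i + h_i·m_(i+1) = 6(Δ_i − Δ_(i-1)) read
  1·m_0 + 4·m_1 + 1·m_2 = 6(Δ_1 - Δ_0) = -78
  1·m_1 + 4·m_2 + 1·m_3 = 6(Δ_2 - Δ_1) = 48
Natural end conditions: m_0 = m_3 = 0.
Solving: m_0 = 0, m_1 = -24, m_2 = 18, m_3 = 0.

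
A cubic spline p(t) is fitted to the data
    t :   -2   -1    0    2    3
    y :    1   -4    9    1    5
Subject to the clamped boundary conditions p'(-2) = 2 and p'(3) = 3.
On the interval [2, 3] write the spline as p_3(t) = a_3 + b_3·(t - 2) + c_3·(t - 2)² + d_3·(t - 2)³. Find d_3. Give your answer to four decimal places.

-5.6875

Let M_i = p''(x_i). Step sizes h_i = 1, 1, 2, 1; slopes of the chords Δ_i = (y_(i+1) - y_i)/h_i = -5, 13, -4, 4.
  1·M_0 + 4·M_1 + 1·M_2 = 6(Δ_1 - Δ_0) = 108
  1·M_1 + 6·M_2 + 2·M_3 = 6(Δ_2 - Δ_1) = -102
  2·M_2 + 6·M_3 + 1·M_4 = 6(Δ_3 - Δ_2) = 48
Clamped end conditions give two more equations: 2h_0·M_0 + h_0·M_1 = 6(Δ_0 - p'(-2)) = -42 and h_3·M_3 + 2h_3·M_4 = 6(p'(3) - Δ_3) = -6.
Solving the tridiagonal system: M_0 = -703/16, M_1 = 367/8, M_2 = -505/16, M_3 = 83/4, M_4 = -107/8.
On [2, 3], with p_3(t) = a_3 + b_3·(t - 2) + c_3·(t - 2)² + d_3·(t - 2)³: c_3 = M_3/2 = 83/8, d_3 = (M_4 - M_3)/(6h_3) = -91/16, b_3 = Δ_3 - h_3(2M_3 + M_4)/6 = -11/16.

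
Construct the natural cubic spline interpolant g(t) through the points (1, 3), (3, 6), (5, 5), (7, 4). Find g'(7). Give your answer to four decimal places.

Write m_i for g''(x_i). With h_i = 2, 2, 2 and divided differences Δ_i = 3/2, -1/2, -1/2, the continuity of g' gives the tridiagonal system
  2·m_0 + 8·m_1 + 2·m_2 = 6(Δ_1 - Δ_0) = -12
  2·m_1 + 8·m_2 + 2·m_3 = 6(Δ_2 - Δ_1) = 0
Natural end conditions: m_0 = m_3 = 0.
Solving: m_0 = 0, m_1 = -8/5, m_2 = 2/5, m_3 = 0.
On [5, 7], g'(t) = b_2 + 2c_2·(t - 5) + 3d_2·(t - 5)² with b_2 = Δ_2 - h_2(2m_2 + m_3)/6 = -23/30, c_2 = m_2/2 = 1/5, d_2 = (m_3 - m_2)/(6h_2) = -1/30. So g'(7) = -11/30.

-0.3667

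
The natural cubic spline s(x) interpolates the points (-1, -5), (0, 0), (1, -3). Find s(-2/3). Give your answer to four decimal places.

With M_i denoting the second derivative at x_i, h_i = 1, 1, and Δ_i = (y_(i+1) − y_i)/h_i = 5, -3:
  1·M_0 + 4·M_1 + 1·M_2 = 6(Δ_1 - Δ_0) = -48
Natural end conditions: M_0 = M_2 = 0.
Solving the tridiagonal system: M_0 = 0, M_1 = -12, M_2 = 0.
On [-1, 0], s(x) = -5 + 7·(x + 1) + 0·(x + 1)² - 2·(x + 1)³.
With (x + 1) = 1/3: s(-2/3) = -74/27.

-2.7407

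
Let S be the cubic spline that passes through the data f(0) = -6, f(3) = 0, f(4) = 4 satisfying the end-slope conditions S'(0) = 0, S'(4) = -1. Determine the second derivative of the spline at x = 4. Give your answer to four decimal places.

Let M_i = S''(x_i). Step sizes h_i = 3, 1; slopes of the chords Δ_i = (y_(i+1) - y_i)/h_i = 2, 4.
  3·M_0 + 8·M_1 + 1·M_2 = 6(Δ_1 - Δ_0) = 12
Clamped end conditions give two more equations: 2h_0·M_0 + h_0·M_1 = 6(Δ_0 - S'(0)) = 12 and h_1·M_1 + 2h_1·M_2 = 6(S'(4) - Δ_1) = -30.
Hence M_0 = 1/4, M_1 = 7/2, M_2 = -67/4.

-16.7500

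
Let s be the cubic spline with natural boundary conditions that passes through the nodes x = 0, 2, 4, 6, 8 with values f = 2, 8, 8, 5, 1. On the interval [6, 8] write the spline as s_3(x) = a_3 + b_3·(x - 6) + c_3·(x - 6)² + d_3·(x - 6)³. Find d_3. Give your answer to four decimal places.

0.0201

Put M_i = s'' at the i-th knot. Here h = (2, 2, 2, 2) and Δ = (3, 0, -3/2, -2), so the interior equations h_(i-1)·M_(i-1) + 2(h_(i-1)+h_i)·M_i + h_i·M_(i+1) = 6(Δ_i − Δ_(i-1)) read
  2·M_0 + 8·M_1 + 2·M_2 = 6(Δ_1 - Δ_0) = -18
  2·M_1 + 8·M_2 + 2·M_3 = 6(Δ_2 - Δ_1) = -9
  2·M_2 + 8·M_3 + 2·M_4 = 6(Δ_3 - Δ_2) = -3
Natural end conditions: M_0 = M_4 = 0.
Solving the tridiagonal system: M_0 = 0, M_1 = -237/112, M_2 = -15/28, M_3 = -27/112, M_4 = 0.
On [6, 8], with s_3(x) = a_3 + b_3·(x - 6) + c_3·(x - 6)² + d_3·(x - 6)³: c_3 = M_3/2 = -27/224, d_3 = (M_4 - M_3)/(6h_3) = 9/448, b_3 = Δ_3 - h_3(2M_3 + M_4)/6 = -103/56.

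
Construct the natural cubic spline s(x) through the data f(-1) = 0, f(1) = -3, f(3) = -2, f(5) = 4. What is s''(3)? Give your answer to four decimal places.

1.6000

Let m_i = s''(x_i). Step sizes h_i = 2, 2, 2; slopes of the chords Δ_i = (y_(i+1) - y_i)/h_i = -3/2, 1/2, 3.
  2·m_0 + 8·m_1 + 2·m_2 = 6(Δ_1 - Δ_0) = 12
  2·m_1 + 8·m_2 + 2·m_3 = 6(Δ_2 - Δ_1) = 15
Natural end conditions: m_0 = m_3 = 0.
Forward elimination and back-substitution give m_0 = 0, m_1 = 11/10, m_2 = 8/5, m_3 = 0.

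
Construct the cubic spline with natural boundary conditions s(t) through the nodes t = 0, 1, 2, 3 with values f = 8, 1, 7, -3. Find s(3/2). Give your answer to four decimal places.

With σ_i denoting the second derivative at x_i, h_i = 1, 1, 1, and Δ_i = (y_(i+1) − y_i)/h_i = -7, 6, -10:
  1·σ_0 + 4·σ_1 + 1·σ_2 = 6(Δ_1 - Δ_0) = 78
  1·σ_1 + 4·σ_2 + 1·σ_3 = 6(Δ_2 - Δ_1) = -96
Natural end conditions: σ_0 = σ_3 = 0.
Forward elimination and back-substitution give σ_0 = 0, σ_1 = 136/5, σ_2 = -154/5, σ_3 = 0.
On [1, 2], s(t) = 1 + 31/15·(t - 1) + 68/5·(t - 1)² - 29/3·(t - 1)³.
With (t - 1) = 1/2: s(3/2) = 169/40.

4.2250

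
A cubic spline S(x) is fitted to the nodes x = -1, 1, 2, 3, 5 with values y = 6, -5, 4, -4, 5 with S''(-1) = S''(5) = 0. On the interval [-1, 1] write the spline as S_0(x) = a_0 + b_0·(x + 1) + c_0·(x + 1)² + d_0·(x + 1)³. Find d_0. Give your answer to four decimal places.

With m_i denoting the second derivative at x_i, h_i = 2, 1, 1, 2, and Δ_i = (y_(i+1) − y_i)/h_i = -11/2, 9, -8, 9/2:
  2·m_0 + 6·m_1 + 1·m_2 = 6(Δ_1 - Δ_0) = 87
  1·m_1 + 4·m_2 + 1·m_3 = 6(Δ_2 - Δ_1) = -102
  1·m_2 + 6·m_3 + 2·m_4 = 6(Δ_3 - Δ_2) = 75
Natural end conditions: m_0 = m_4 = 0.
Solving the tridiagonal system: m_0 = 0, m_1 = 224/11, m_2 = -387/11, m_3 = 202/11, m_4 = 0.
On [-1, 1], with S_0(x) = a_0 + b_0·(x + 1) + c_0·(x + 1)² + d_0·(x + 1)³: c_0 = m_0/2 = 0, d_0 = (m_1 - m_0)/(6h_0) = 56/33, b_0 = Δ_0 - h_0(2m_0 + m_1)/6 = -811/66.

1.6970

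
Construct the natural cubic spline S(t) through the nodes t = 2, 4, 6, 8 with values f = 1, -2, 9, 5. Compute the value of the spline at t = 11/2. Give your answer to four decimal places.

Let M_i = S''(x_i). Step sizes h_i = 2, 2, 2; slopes of the chords Δ_i = (y_(i+1) - y_i)/h_i = -3/2, 11/2, -2.
  2·M_0 + 8·M_1 + 2·M_2 = 6(Δ_1 - Δ_0) = 42
  2·M_1 + 8·M_2 + 2·M_3 = 6(Δ_2 - Δ_1) = -45
Natural end conditions: M_0 = M_3 = 0.
Forward elimination and back-substitution give M_0 = 0, M_1 = 71/10, M_2 = -37/5, M_3 = 0.
On [4, 6], S(t) = -2 + 97/30·(t - 4) + 71/20·(t - 4)² - 29/24·(t - 4)³.
With (t - 4) = 3/2: S(11/2) = 2163/320.

6.7594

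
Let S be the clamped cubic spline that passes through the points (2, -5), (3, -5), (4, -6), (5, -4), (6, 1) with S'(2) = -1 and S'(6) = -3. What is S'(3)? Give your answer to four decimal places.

Let M_i = S''(x_i). Step sizes h_i = 1, 1, 1, 1; slopes of the chords Δ_i = (y_(i+1) - y_i)/h_i = 0, -1, 2, 5.
  1·M_0 + 4·M_1 + 1·M_2 = 6(Δ_1 - Δ_0) = -6
  1·M_1 + 4·M_2 + 1·M_3 = 6(Δ_2 - Δ_1) = 18
  1·M_2 + 4·M_3 + 1·M_4 = 6(Δ_3 - Δ_2) = 18
Clamped end conditions give two more equations: 2h_0·M_0 + h_0·M_1 = 6(Δ_0 - S'(2)) = 6 and h_3·M_3 + 2h_3·M_4 = 6(S'(6) - Δ_3) = -48.
Hence M_0 = 65/14, M_1 = -23/7, M_2 = 5/2, M_3 = 79/7, M_4 = -415/14.
On [3, 4], S'(t) = b_1 + 2c_1·(t - 3) + 3d_1·(t - 3)² with b_1 = Δ_1 - h_1(2M_1 + M_2)/6 = -9/28, c_1 = M_1/2 = -23/14, d_1 = (M_2 - M_1)/(6h_1) = 27/28. So S'(3) = -9/28.

-0.3214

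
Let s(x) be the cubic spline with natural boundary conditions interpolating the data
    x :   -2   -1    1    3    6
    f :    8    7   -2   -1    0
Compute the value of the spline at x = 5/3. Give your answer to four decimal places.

Let M_i = s''(x_i). Step sizes h_i = 1, 2, 2, 3; slopes of the chords Δ_i = (y_(i+1) - y_i)/h_i = -1, -9/2, 1/2, 1/3.
  1·M_0 + 6·M_1 + 2·M_2 = 6(Δ_1 - Δ_0) = -21
  2·M_1 + 8·M_2 + 2·M_3 = 6(Δ_2 - Δ_1) = 30
  2·M_2 + 10·M_3 + 3·M_4 = 6(Δ_3 - Δ_2) = -1
Natural end conditions: M_0 = M_4 = 0.
Hence M_0 = 0, M_1 = -275/52, M_2 = 279/52, M_3 = -61/52, M_4 = 0.
On [1, 3], s(x) = -2 - 419/156·(x - 1) + 279/104·(x - 1)² - 85/156·(x - 1)³.
With (x - 1) = 2/3: s(5/3) = -2906/1053.

-2.7597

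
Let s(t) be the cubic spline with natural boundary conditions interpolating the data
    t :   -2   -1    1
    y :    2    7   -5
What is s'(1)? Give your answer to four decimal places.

-9.6667

Let M_i = s''(x_i). Step sizes h_i = 1, 2; slopes of the chords Δ_i = (y_(i+1) - y_i)/h_i = 5, -6.
  1·M_0 + 6·M_1 + 2·M_2 = 6(Δ_1 - Δ_0) = -66
Natural end conditions: M_0 = M_2 = 0.
Hence M_0 = 0, M_1 = -11, M_2 = 0.
On [-1, 1], s'(t) = b_1 + 2c_1·(t + 1) + 3d_1·(t + 1)² with b_1 = Δ_1 - h_1(2M_1 + M_2)/6 = 4/3, c_1 = M_1/2 = -11/2, d_1 = (M_2 - M_1)/(6h_1) = 11/12. So s'(1) = -29/3.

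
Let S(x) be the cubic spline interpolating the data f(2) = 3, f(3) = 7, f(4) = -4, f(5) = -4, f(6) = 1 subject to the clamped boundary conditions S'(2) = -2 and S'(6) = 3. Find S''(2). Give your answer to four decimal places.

Put σ_i = S'' at the i-th knot. Here h = (1, 1, 1, 1) and Δ = (4, -11, 0, 5), so the interior equations h_(i-1)·σ_(i-1) + 2(h_(i-1)+h_i)·σ_i + h_i·σ_(i+1) = 6(Δ_i − Δ_(i-1)) read
  1·σ_0 + 4·σ_1 + 1·σ_2 = 6(Δ_1 - Δ_0) = -90
  1·σ_1 + 4·σ_2 + 1·σ_3 = 6(Δ_2 - Δ_1) = 66
  1·σ_2 + 4·σ_3 + 1·σ_4 = 6(Δ_3 - Δ_2) = 30
Clamped end conditions give two more equations: 2h_0·σ_0 + h_0·σ_1 = 6(Δ_0 - S'(2)) = 36 and h_3·σ_3 + 2h_3·σ_4 = 6(S'(6) - Δ_3) = -12.
Solving: σ_0 = 1037/28, σ_1 = -533/14, σ_2 = 101/4, σ_3 = 43/14, σ_4 = -211/28.

37.0357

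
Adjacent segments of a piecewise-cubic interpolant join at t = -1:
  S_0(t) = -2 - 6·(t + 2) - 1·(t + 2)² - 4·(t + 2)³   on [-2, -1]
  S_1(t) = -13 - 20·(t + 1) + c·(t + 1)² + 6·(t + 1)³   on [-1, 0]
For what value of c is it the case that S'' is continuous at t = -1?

S_0''(t) = -2 - 24·(t + 2), so S_0''(-1) = -26. On the right, S_1''(-1) = 2c, so c = -13.

-13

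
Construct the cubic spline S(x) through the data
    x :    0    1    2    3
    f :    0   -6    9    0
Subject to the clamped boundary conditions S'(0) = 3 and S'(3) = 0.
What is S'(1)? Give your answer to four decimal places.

Put M_i = S'' at the i-th knot. Here h = (1, 1, 1) and Δ = (-6, 15, -9), so the interior equations h_(i-1)·M_(i-1) + 2(h_(i-1)+h_i)·M_i + h_i·M_(i+1) = 6(Δ_i − Δ_(i-1)) read
  1·M_0 + 4·M_1 + 1·M_2 = 6(Δ_1 - Δ_0) = 126
  1·M_1 + 4·M_2 + 1·M_3 = 6(Δ_2 - Δ_1) = -144
Clamped end conditions give two more equations: 2h_0·M_0 + h_0·M_1 = 6(Δ_0 - S'(0)) = -54 and h_2·M_2 + 2h_2·M_3 = 6(S'(3) - Δ_2) = 54.
Forward elimination and back-substitution give M_0 = -292/5, M_1 = 314/5, M_2 = -334/5, M_3 = 302/5.
On [1, 2], S'(x) = b_1 + 2c_1·(x - 1) + 3d_1·(x - 1)² with b_1 = Δ_1 - h_1(2M_1 + M_2)/6 = 26/5, c_1 = M_1/2 = 157/5, d_1 = (M_2 - M_1)/(6h_1) = -108/5. So S'(1) = 26/5.

5.2000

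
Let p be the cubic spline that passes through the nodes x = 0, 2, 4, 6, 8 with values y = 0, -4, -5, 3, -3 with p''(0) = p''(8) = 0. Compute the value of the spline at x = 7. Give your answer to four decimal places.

Let M_i = p''(x_i). Step sizes h_i = 2, 2, 2, 2; slopes of the chords Δ_i = (y_(i+1) - y_i)/h_i = -2, -1/2, 4, -3.
  2·M_0 + 8·M_1 + 2·M_2 = 6(Δ_1 - Δ_0) = 9
  2·M_1 + 8·M_2 + 2·M_3 = 6(Δ_2 - Δ_1) = 27
  2·M_2 + 8·M_3 + 2·M_4 = 6(Δ_3 - Δ_2) = -42
Natural end conditions: M_0 = M_4 = 0.
Solving: M_0 = 0, M_1 = -15/112, M_2 = 141/28, M_3 = -729/112, M_4 = 0.
On [6, 8], p(x) = 3 + 75/56·(x - 6) - 729/224·(x - 6)² + 243/448·(x - 6)³.
With (x - 6) = 1: p(7) = 729/448.

1.6272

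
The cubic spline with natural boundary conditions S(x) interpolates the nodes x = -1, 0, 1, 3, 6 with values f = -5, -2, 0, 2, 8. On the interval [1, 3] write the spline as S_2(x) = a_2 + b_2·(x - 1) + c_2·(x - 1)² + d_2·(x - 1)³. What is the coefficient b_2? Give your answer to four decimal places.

1.4393

Write σ_i for S''(x_i). With h_i = 1, 1, 2, 3 and divided differences Δ_i = 3, 2, 1, 2, the continuity of S' gives the tridiagonal system
  1·σ_0 + 4·σ_1 + 1·σ_2 = 6(Δ_1 - Δ_0) = -6
  1·σ_1 + 6·σ_2 + 2·σ_3 = 6(Δ_2 - Δ_1) = -6
  2·σ_2 + 10·σ_3 + 3·σ_4 = 6(Δ_3 - Δ_2) = 6
Natural end conditions: σ_0 = σ_4 = 0.
Forward elimination and back-substitution give σ_0 = 0, σ_1 = -132/107, σ_2 = -114/107, σ_3 = 87/107, σ_4 = 0.
On [1, 3], with S_2(x) = a_2 + b_2·(x - 1) + c_2·(x - 1)² + d_2·(x - 1)³: c_2 = σ_2/2 = -57/107, d_2 = (σ_3 - σ_2)/(6h_2) = 67/428, b_2 = Δ_2 - h_2(2σ_2 + σ_3)/6 = 154/107.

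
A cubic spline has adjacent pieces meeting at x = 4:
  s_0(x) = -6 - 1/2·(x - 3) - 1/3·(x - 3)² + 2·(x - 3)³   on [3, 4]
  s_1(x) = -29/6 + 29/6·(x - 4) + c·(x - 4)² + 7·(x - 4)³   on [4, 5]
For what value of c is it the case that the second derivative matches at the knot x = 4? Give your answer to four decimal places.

5.6667

s_0''(x) = -2/3 + 12·(x - 3), so s_0''(4) = 34/3. On the right, s_1''(4) = 2c, so c = 17/3.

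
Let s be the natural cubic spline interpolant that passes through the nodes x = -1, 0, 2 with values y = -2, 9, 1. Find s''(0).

Put M_i = s'' at the i-th knot. Here h = (1, 2) and Δ = (11, -4), so the interior equations h_(i-1)·M_(i-1) + 2(h_(i-1)+h_i)·M_i + h_i·M_(i+1) = 6(Δ_i − Δ_(i-1)) read
  1·M_0 + 6·M_1 + 2·M_2 = 6(Δ_1 - Δ_0) = -90
Natural end conditions: M_0 = M_2 = 0.
Forward elimination and back-substitution give M_0 = 0, M_1 = -15, M_2 = 0.

-15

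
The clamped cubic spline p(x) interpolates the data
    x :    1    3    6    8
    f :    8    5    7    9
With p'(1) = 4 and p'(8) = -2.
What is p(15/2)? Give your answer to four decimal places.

With σ_i denoting the second derivative at x_i, h_i = 2, 3, 2, and Δ_i = (y_(i+1) − y_i)/h_i = -3/2, 2/3, 1:
  2·σ_0 + 10·σ_1 + 3·σ_2 = 6(Δ_1 - Δ_0) = 13
  3·σ_1 + 10·σ_2 + 2·σ_3 = 6(Δ_2 - Δ_1) = 2
Clamped end conditions give two more equations: 2h_0·σ_0 + h_0·σ_1 = 6(Δ_0 - p'(1)) = -33 and h_2·σ_2 + 2h_2·σ_3 = 6(p'(8) - Δ_2) = -18.
Solving the tridiagonal system: σ_0 = -947/96, σ_1 = 155/48, σ_2 = 7/48, σ_3 = -439/96.
On [6, 8], p(x) = 7 + 233/96·(x - 6) + 7/96·(x - 6)² - 151/384·(x - 6)³.
With (x - 6) = 3/2: p(15/2) = 9705/1024.

9.4775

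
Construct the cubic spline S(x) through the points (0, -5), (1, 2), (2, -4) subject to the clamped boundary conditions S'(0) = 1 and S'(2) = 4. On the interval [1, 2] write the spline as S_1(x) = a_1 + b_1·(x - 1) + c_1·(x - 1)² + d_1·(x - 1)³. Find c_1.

-21

Let σ_i = S''(x_i). Step sizes h_i = 1, 1; slopes of the chords Δ_i = (y_(i+1) - y_i)/h_i = 7, -6.
  1·σ_0 + 4·σ_1 + 1·σ_2 = 6(Δ_1 - Δ_0) = -78
Clamped end conditions give two more equations: 2h_0·σ_0 + h_0·σ_1 = 6(Δ_0 - S'(0)) = 36 and h_1·σ_1 + 2h_1·σ_2 = 6(S'(2) - Δ_1) = 60.
Hence σ_0 = 39, σ_1 = -42, σ_2 = 51.
On [1, 2], with S_1(x) = a_1 + b_1·(x - 1) + c_1·(x - 1)² + d_1·(x - 1)³: c_1 = σ_1/2 = -21, d_1 = (σ_2 - σ_1)/(6h_1) = 31/2, b_1 = Δ_1 - h_1(2σ_1 + σ_2)/6 = -1/2.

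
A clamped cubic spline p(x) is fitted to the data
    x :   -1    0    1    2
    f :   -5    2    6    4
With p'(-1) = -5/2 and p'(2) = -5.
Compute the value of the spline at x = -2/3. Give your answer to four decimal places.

-4.2025

With M_i denoting the second derivative at x_i, h_i = 1, 1, 1, and Δ_i = (y_(i+1) − y_i)/h_i = 7, 4, -2:
  1·M_0 + 4·M_1 + 1·M_2 = 6(Δ_1 - Δ_0) = -18
  1·M_1 + 4·M_2 + 1·M_3 = 6(Δ_2 - Δ_1) = -36
Clamped end conditions give two more equations: 2h_0·M_0 + h_0·M_1 = 6(Δ_0 - p'(-1)) = 57 and h_2·M_2 + 2h_2·M_3 = 6(p'(2) - Δ_2) = -18.
Hence M_0 = 518/15, M_1 = -181/15, M_2 = -64/15, M_3 = -103/15.
On [-1, 0], p(x) = -5 - 5/2·(x + 1) + 259/15·(x + 1)² - 233/30·(x + 1)³.
With (x + 1) = 1/3: p(-2/3) = -1702/405.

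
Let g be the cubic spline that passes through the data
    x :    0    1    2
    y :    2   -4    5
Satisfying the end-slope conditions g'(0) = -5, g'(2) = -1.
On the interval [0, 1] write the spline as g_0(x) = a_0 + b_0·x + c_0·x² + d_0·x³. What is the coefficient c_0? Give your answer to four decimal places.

Let σ_i = g''(x_i). Step sizes h_i = 1, 1; slopes of the chords Δ_i = (y_(i+1) - y_i)/h_i = -6, 9.
  1·σ_0 + 4·σ_1 + 1·σ_2 = 6(Δ_1 - Δ_0) = 90
Clamped end conditions give two more equations: 2h_0·σ_0 + h_0·σ_1 = 6(Δ_0 - g'(0)) = -6 and h_1·σ_1 + 2h_1·σ_2 = 6(g'(2) - Δ_1) = -60.
Solving: σ_0 = -47/2, σ_1 = 41, σ_2 = -101/2.
On [0, 1], with g_0(x) = a_0 + b_0·x + c_0·x² + d_0·x³: c_0 = σ_0/2 = -47/4, d_0 = (σ_1 - σ_0)/(6h_0) = 43/4, b_0 = Δ_0 - h_0(2σ_0 + σ_1)/6 = -5.

-11.7500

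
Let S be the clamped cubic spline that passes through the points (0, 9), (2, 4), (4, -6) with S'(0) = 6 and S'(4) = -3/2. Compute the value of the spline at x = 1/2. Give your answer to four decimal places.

Put M_i = S'' at the i-th knot. Here h = (2, 2) and Δ = (-5/2, -5), so the interior equations h_(i-1)·M_(i-1) + 2(h_(i-1)+h_i)·M_i + h_i·M_(i+1) = 6(Δ_i − Δ_(i-1)) read
  2·M_0 + 8·M_1 + 2·M_2 = 6(Δ_1 - Δ_0) = -15
Clamped end conditions give two more equations: 2h_0·M_0 + h_0·M_1 = 6(Δ_0 - S'(0)) = -51 and h_1·M_1 + 2h_1·M_2 = 6(S'(4) - Δ_1) = 21.
Solving the tridiagonal system: M_0 = -51/4, M_1 = 0, M_2 = 21/4.
On [0, 2], S(x) = 9 + 6·x - 51/8·x² + 17/16·x³.
With x = 1/2: S(1/2) = 1349/128.

10.5391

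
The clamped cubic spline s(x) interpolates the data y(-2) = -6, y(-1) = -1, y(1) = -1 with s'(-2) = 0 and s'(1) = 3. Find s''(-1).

Put σ_i = s'' at the i-th knot. Here h = (1, 2) and Δ = (5, 0), so the interior equations h_(i-1)·σ_(i-1) + 2(h_(i-1)+h_i)·σ_i + h_i·σ_(i+1) = 6(Δ_i − Δ_(i-1)) read
  1·σ_0 + 6·σ_1 + 2·σ_2 = 6(Δ_1 - Δ_0) = -30
Clamped end conditions give two more equations: 2h_0·σ_0 + h_0·σ_1 = 6(Δ_0 - s'(-2)) = 30 and h_1·σ_1 + 2h_1·σ_2 = 6(s'(1) - Δ_1) = 18.
Solving the tridiagonal system: σ_0 = 21, σ_1 = -12, σ_2 = 21/2.

-12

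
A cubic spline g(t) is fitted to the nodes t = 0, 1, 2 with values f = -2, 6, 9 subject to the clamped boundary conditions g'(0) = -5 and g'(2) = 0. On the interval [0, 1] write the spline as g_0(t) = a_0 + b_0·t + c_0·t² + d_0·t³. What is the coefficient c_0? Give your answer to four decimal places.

Put m_i = g'' at the i-th knot. Here h = (1, 1) and Δ = (8, 3), so the interior equations h_(i-1)·m_(i-1) + 2(h_(i-1)+h_i)·m_i + h_i·m_(i+1) = 6(Δ_i − Δ_(i-1)) read
  1·m_0 + 4·m_1 + 1·m_2 = 6(Δ_1 - Δ_0) = -30
Clamped end conditions give two more equations: 2h_0·m_0 + h_0·m_1 = 6(Δ_0 - g'(0)) = 78 and h_1·m_1 + 2h_1·m_2 = 6(g'(2) - Δ_1) = -18.
Solving the tridiagonal system: m_0 = 49, m_1 = -20, m_2 = 1.
On [0, 1], with g_0(t) = a_0 + b_0·t + c_0·t² + d_0·t³: c_0 = m_0/2 = 49/2, d_0 = (m_1 - m_0)/(6h_0) = -23/2, b_0 = Δ_0 - h_0(2m_0 + m_1)/6 = -5.

24.5000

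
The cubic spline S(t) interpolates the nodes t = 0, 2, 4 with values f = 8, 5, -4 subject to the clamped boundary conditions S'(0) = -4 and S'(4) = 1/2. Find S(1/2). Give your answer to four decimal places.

Put σ_i = S'' at the i-th knot. Here h = (2, 2) and Δ = (-3/2, -9/2), so the interior equations h_(i-1)·σ_(i-1) + 2(h_(i-1)+h_i)·σ_i + h_i·σ_(i+1) = 6(Δ_i − Δ_(i-1)) read
  2·σ_0 + 8·σ_1 + 2·σ_2 = 6(Δ_1 - Δ_0) = -18
Clamped end conditions give two more equations: 2h_0·σ_0 + h_0·σ_1 = 6(Δ_0 - S'(0)) = 15 and h_1·σ_1 + 2h_1·σ_2 = 6(S'(4) - Δ_1) = 30.
Hence σ_0 = 57/8, σ_1 = -27/4, σ_2 = 87/8.
On [0, 2], S(t) = 8 - 4·t + 57/16·t² - 37/32·t³.
With t = 1/2: S(1/2) = 1727/256.

6.7461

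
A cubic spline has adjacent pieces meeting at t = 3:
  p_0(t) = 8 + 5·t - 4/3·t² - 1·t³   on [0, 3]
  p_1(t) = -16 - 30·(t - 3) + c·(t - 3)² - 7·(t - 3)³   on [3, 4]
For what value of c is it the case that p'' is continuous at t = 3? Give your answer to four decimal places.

p_0''(t) = -8/3 - 6·t, so p_0''(3) = -62/3. On the right, p_1''(3) = 2c, so c = -31/3.

-10.3333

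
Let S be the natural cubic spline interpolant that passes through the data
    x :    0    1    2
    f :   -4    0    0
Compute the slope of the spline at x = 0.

5

With m_i denoting the second derivative at x_i, h_i = 1, 1, and Δ_i = (y_(i+1) − y_i)/h_i = 4, 0:
  1·m_0 + 4·m_1 + 1·m_2 = 6(Δ_1 - Δ_0) = -24
Natural end conditions: m_0 = m_2 = 0.
Solving: m_0 = 0, m_1 = -6, m_2 = 0.
On [0, 1], S'(x) = b_0 + 2c_0·x + 3d_0·x² with b_0 = Δ_0 - h_0(2m_0 + m_1)/6 = 5, c_0 = m_0/2 = 0, d_0 = (m_1 - m_0)/(6h_0) = -1. So S'(0) = 5.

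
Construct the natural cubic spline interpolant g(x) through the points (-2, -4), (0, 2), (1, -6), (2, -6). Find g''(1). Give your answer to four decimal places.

Put M_i = g'' at the i-th knot. Here h = (2, 1, 1) and Δ = (3, -8, 0), so the interior equations h_(i-1)·M_(i-1) + 2(h_(i-1)+h_i)·M_i + h_i·M_(i+1) = 6(Δ_i − Δ_(i-1)) read
  2·M_0 + 6·M_1 + 1·M_2 = 6(Δ_1 - Δ_0) = -66
  1·M_1 + 4·M_2 + 1·M_3 = 6(Δ_2 - Δ_1) = 48
Natural end conditions: M_0 = M_3 = 0.
Solving: M_0 = 0, M_1 = -312/23, M_2 = 354/23, M_3 = 0.

15.3913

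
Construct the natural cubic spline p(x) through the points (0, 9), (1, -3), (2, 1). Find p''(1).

24

Let M_i = p''(x_i). Step sizes h_i = 1, 1; slopes of the chords Δ_i = (y_(i+1) - y_i)/h_i = -12, 4.
  1·M_0 + 4·M_1 + 1·M_2 = 6(Δ_1 - Δ_0) = 96
Natural end conditions: M_0 = M_2 = 0.
Solving the tridiagonal system: M_0 = 0, M_1 = 24, M_2 = 0.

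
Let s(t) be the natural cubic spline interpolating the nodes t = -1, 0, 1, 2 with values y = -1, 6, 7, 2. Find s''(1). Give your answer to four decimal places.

-7.2000

Write M_i for s''(x_i). With h_i = 1, 1, 1 and divided differences Δ_i = 7, 1, -5, the continuity of s' gives the tridiagonal system
  1·M_0 + 4·M_1 + 1·M_2 = 6(Δ_1 - Δ_0) = -36
  1·M_1 + 4·M_2 + 1·M_3 = 6(Δ_2 - Δ_1) = -36
Natural end conditions: M_0 = M_3 = 0.
Hence M_0 = 0, M_1 = -36/5, M_2 = -36/5, M_3 = 0.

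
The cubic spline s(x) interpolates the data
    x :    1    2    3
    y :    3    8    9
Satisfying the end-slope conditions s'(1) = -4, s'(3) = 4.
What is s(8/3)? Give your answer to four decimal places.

Put M_i = s'' at the i-th knot. Here h = (1, 1) and Δ = (5, 1), so the interior equations h_(i-1)·M_(i-1) + 2(h_(i-1)+h_i)·M_i + h_i·M_(i+1) = 6(Δ_i − Δ_(i-1)) read
  1·M_0 + 4·M_1 + 1·M_2 = 6(Δ_1 - Δ_0) = -24
Clamped end conditions give two more equations: 2h_0·M_0 + h_0·M_1 = 6(Δ_0 - s'(1)) = 54 and h_1·M_1 + 2h_1·M_2 = 6(s'(3) - Δ_1) = 18.
Forward elimination and back-substitution give M_0 = 37, M_1 = -20, M_2 = 19.
On [2, 3], s(x) = 8 + 9/2·(x - 2) - 10·(x - 2)² + 13/2·(x - 2)³.
With (x - 2) = 2/3: s(8/3) = 229/27.

8.4815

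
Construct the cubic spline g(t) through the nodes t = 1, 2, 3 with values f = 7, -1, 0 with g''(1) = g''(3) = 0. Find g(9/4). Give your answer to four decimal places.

Let M_i = g''(x_i). Step sizes h_i = 1, 1; slopes of the chords Δ_i = (y_(i+1) - y_i)/h_i = -8, 1.
  1·M_0 + 4·M_1 + 1·M_2 = 6(Δ_1 - Δ_0) = 54
Natural end conditions: M_0 = M_2 = 0.
Hence M_0 = 0, M_1 = 27/2, M_2 = 0.
On [2, 3], g(t) = -1 - 7/2·(t - 2) + 27/4·(t - 2)² - 9/4·(t - 2)³.
With (t - 2) = 1/4: g(9/4) = -381/256.

-1.4883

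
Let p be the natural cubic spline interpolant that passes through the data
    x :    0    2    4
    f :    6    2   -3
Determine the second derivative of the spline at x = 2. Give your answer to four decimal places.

Let M_i = p''(x_i). Step sizes h_i = 2, 2; slopes of the chords Δ_i = (y_(i+1) - y_i)/h_i = -2, -5/2.
  2·M_0 + 8·M_1 + 2·M_2 = 6(Δ_1 - Δ_0) = -3
Natural end conditions: M_0 = M_2 = 0.
Solving: M_0 = 0, M_1 = -3/8, M_2 = 0.

-0.3750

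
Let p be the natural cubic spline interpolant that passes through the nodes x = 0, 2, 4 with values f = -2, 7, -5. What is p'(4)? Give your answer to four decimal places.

-8.6250

Put M_i = p'' at the i-th knot. Here h = (2, 2) and Δ = (9/2, -6), so the interior equations h_(i-1)·M_(i-1) + 2(h_(i-1)+h_i)·M_i + h_i·M_(i+1) = 6(Δ_i − Δ_(i-1)) read
  2·M_0 + 8·M_1 + 2·M_2 = 6(Δ_1 - Δ_0) = -63
Natural end conditions: M_0 = M_2 = 0.
Solving the tridiagonal system: M_0 = 0, M_1 = -63/8, M_2 = 0.
On [2, 4], p'(x) = b_1 + 2c_1·(x - 2) + 3d_1·(x - 2)² with b_1 = Δ_1 - h_1(2M_1 + M_2)/6 = -3/4, c_1 = M_1/2 = -63/16, d_1 = (M_2 - M_1)/(6h_1) = 21/32. So p'(4) = -69/8.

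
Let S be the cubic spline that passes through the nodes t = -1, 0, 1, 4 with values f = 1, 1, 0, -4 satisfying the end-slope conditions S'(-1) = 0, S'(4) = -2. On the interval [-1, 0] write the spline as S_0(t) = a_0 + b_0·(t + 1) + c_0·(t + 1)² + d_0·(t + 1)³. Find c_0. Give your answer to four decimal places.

Write M_i for S''(x_i). With h_i = 1, 1, 3 and divided differences Δ_i = 0, -1, -4/3, the continuity of S' gives the tridiagonal system
  1·M_0 + 4·M_1 + 1·M_2 = 6(Δ_1 - Δ_0) = -6
  1·M_1 + 8·M_2 + 3·M_3 = 6(Δ_2 - Δ_1) = -2
Clamped end conditions give two more equations: 2h_0·M_0 + h_0·M_1 = 6(Δ_0 - S'(-1)) = 0 and h_2·M_2 + 2h_2·M_3 = 6(S'(4) - Δ_2) = -4.
Solving: M_0 = 26/29, M_1 = -52/29, M_2 = 8/29, M_3 = -70/87.
On [-1, 0], with S_0(t) = a_0 + b_0·(t + 1) + c_0·(t + 1)² + d_0·(t + 1)³: c_0 = M_0/2 = 13/29, d_0 = (M_1 - M_0)/(6h_0) = -13/29, b_0 = Δ_0 - h_0(2M_0 + M_1)/6 = 0.

0.4483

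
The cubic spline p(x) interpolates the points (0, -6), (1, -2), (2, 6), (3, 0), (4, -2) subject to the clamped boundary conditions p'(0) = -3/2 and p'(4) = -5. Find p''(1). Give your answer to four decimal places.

10.1071

Write M_i for p''(x_i). With h_i = 1, 1, 1, 1 and divided differences Δ_i = 4, 8, -6, -2, the continuity of p' gives the tridiagonal system
  1·M_0 + 4·M_1 + 1·M_2 = 6(Δ_1 - Δ_0) = 24
  1·M_1 + 4·M_2 + 1·M_3 = 6(Δ_2 - Δ_1) = -84
  1·M_2 + 4·M_3 + 1·M_4 = 6(Δ_3 - Δ_2) = 24
Clamped end conditions give two more equations: 2h_0·M_0 + h_0·M_1 = 6(Δ_0 - p'(0)) = 33 and h_3·M_3 + 2h_3·M_4 = 6(p'(4) - Δ_3) = -18.
Solving: M_0 = 641/56, M_1 = 283/28, M_2 = -223/8, M_3 = 487/28, M_4 = -991/56.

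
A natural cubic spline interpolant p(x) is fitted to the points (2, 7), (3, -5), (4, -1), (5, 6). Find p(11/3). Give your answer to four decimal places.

Put σ_i = p'' at the i-th knot. Here h = (1, 1, 1) and Δ = (-12, 4, 7), so the interior equations h_(i-1)·σ_(i-1) + 2(h_(i-1)+h_i)·σ_i + h_i·σ_(i+1) = 6(Δ_i − Δ_(i-1)) read
  1·σ_0 + 4·σ_1 + 1·σ_2 = 6(Δ_1 - Δ_0) = 96
  1·σ_1 + 4·σ_2 + 1·σ_3 = 6(Δ_2 - Δ_1) = 18
Natural end conditions: σ_0 = σ_3 = 0.
Solving: σ_0 = 0, σ_1 = 122/5, σ_2 = -8/5, σ_3 = 0.
On [3, 4], p(x) = -5 - 58/15·(x - 3) + 61/5·(x - 3)² - 13/3·(x - 3)³.
With (x - 3) = 2/3: p(11/3) = -1393/405.

-3.4395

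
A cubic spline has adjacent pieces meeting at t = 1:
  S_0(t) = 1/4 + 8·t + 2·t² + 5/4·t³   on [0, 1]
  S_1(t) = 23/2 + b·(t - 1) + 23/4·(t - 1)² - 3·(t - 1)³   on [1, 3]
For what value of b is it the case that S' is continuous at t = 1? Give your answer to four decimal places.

15.7500

S_0'(t) = 8 + 4·t + 15/4·t², so S_0'(1) = 63/4. On the right, S_1'(1) = b, so b = 63/4.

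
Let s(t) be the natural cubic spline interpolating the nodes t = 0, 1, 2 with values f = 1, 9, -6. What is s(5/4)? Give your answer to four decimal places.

With M_i denoting the second derivative at x_i, h_i = 1, 1, and Δ_i = (y_(i+1) − y_i)/h_i = 8, -15:
  1·M_0 + 4·M_1 + 1·M_2 = 6(Δ_1 - Δ_0) = -138
Natural end conditions: M_0 = M_2 = 0.
Solving the tridiagonal system: M_0 = 0, M_1 = -69/2, M_2 = 0.
On [1, 2], s(t) = 9 - 7/2·(t - 1) - 69/4·(t - 1)² + 23/4·(t - 1)³.
With (t - 1) = 1/4: s(5/4) = 1827/256.

7.1367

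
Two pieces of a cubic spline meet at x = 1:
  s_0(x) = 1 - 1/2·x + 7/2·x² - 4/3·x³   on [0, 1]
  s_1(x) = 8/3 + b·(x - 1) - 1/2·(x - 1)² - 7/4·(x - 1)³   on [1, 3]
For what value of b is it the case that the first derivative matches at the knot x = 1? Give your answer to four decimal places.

s_0'(x) = -1/2 + 7·x - 4·x², so s_0'(1) = 5/2. On the right, s_1'(1) = b, so b = 5/2.

2.5000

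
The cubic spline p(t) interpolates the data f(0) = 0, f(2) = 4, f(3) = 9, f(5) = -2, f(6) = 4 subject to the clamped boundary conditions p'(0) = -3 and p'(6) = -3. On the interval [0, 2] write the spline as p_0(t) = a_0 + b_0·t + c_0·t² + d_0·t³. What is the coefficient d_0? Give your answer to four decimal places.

With σ_i denoting the second derivative at x_i, h_i = 2, 1, 2, 1, and Δ_i = (y_(i+1) − y_i)/h_i = 2, 5, -11/2, 6:
  2·σ_0 + 6·σ_1 + 1·σ_2 = 6(Δ_1 - Δ_0) = 18
  1·σ_1 + 6·σ_2 + 2·σ_3 = 6(Δ_2 - Δ_1) = -63
  2·σ_2 + 6·σ_3 + 1·σ_4 = 6(Δ_3 - Δ_2) = 69
Clamped end conditions give two more equations: 2h_0·σ_0 + h_0·σ_1 = 6(Δ_0 - p'(0)) = 30 and h_3·σ_3 + 2h_3·σ_4 = 6(p'(6) - Δ_3) = -54.
Hence σ_0 = 163/31, σ_1 = 139/31, σ_2 = -602/31, σ_3 = 760/31, σ_4 = -1217/31.
On [0, 2], with p_0(t) = a_0 + b_0·t + c_0·t² + d_0·t³: c_0 = σ_0/2 = 163/62, d_0 = (σ_1 - σ_0)/(6h_0) = -2/31, b_0 = Δ_0 - h_0(2σ_0 + σ_1)/6 = -3.

-0.0645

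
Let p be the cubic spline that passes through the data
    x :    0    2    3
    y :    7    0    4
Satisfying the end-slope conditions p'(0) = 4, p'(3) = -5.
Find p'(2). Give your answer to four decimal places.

3.2500

Write m_i for p''(x_i). With h_i = 2, 1 and divided differences Δ_i = -7/2, 4, the continuity of p' gives the tridiagonal system
  2·m_0 + 6·m_1 + 1·m_2 = 6(Δ_1 - Δ_0) = 45
Clamped end conditions give two more equations: 2h_0·m_0 + h_0·m_1 = 6(Δ_0 - p'(0)) = -45 and h_1·m_1 + 2h_1·m_2 = 6(p'(3) - Δ_1) = -54.
Solving the tridiagonal system: m_0 = -87/4, m_1 = 21, m_2 = -75/2.
On [2, 3], p'(x) = b_1 + 2c_1·(x - 2) + 3d_1·(x - 2)² with b_1 = Δ_1 - h_1(2m_1 + m_2)/6 = 13/4, c_1 = m_1/2 = 21/2, d_1 = (m_2 - m_1)/(6h_1) = -39/4. So p'(2) = 13/4.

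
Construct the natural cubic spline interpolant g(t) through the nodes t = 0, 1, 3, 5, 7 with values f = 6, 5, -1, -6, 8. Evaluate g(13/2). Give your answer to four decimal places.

3.3453

With M_i denoting the second derivative at x_i, h_i = 1, 2, 2, 2, and Δ_i = (y_(i+1) − y_i)/h_i = -1, -3, -5/2, 7:
  1·M_0 + 6·M_1 + 2·M_2 = 6(Δ_1 - Δ_0) = -12
  2·M_1 + 8·M_2 + 2·M_3 = 6(Δ_2 - Δ_1) = 3
  2·M_2 + 8·M_3 + 2·M_4 = 6(Δ_3 - Δ_2) = 57
Natural end conditions: M_0 = M_4 = 0.
Forward elimination and back-substitution give M_0 = 0, M_1 = -135/82, M_2 = -87/82, M_3 = 303/41, M_4 = 0.
On [5, 7], g(t) = -6 + 85/41·(t - 5) + 303/82·(t - 5)² - 101/164·(t - 5)³.
With (t - 5) = 3/2: g(13/2) = 4389/1312.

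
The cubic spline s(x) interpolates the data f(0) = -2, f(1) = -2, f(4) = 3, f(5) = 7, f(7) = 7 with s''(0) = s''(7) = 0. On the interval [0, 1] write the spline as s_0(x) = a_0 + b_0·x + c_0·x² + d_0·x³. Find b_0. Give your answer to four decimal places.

Put m_i = s'' at the i-th knot. Here h = (1, 3, 1, 2) and Δ = (0, 5/3, 4, 0), so the interior equations h_(i-1)·m_(i-1) + 2(h_(i-1)+h_i)·m_i + h_i·m_(i+1) = 6(Δ_i − Δ_(i-1)) read
  1·m_0 + 8·m_1 + 3·m_2 = 6(Δ_1 - Δ_0) = 10
  3·m_1 + 8·m_2 + 1·m_3 = 6(Δ_2 - Δ_1) = 14
  1·m_2 + 6·m_3 + 2·m_4 = 6(Δ_3 - Δ_2) = -24
Natural end conditions: m_0 = m_4 = 0.
Solving the tridiagonal system: m_0 = 0, m_1 = 73/161, m_2 = 342/161, m_3 = -701/161, m_4 = 0.
On [0, 1], with s_0(x) = a_0 + b_0·x + c_0·x² + d_0·x³: c_0 = m_0/2 = 0, d_0 = (m_1 - m_0)/(6h_0) = 73/966, b_0 = Δ_0 - h_0(2m_0 + m_1)/6 = -73/966.

-0.0756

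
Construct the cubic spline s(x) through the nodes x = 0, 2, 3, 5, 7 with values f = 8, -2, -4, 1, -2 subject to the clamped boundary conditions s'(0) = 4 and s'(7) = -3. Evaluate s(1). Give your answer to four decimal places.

Write M_i for s''(x_i). With h_i = 2, 1, 2, 2 and divided differences Δ_i = -5, -2, 5/2, -3/2, the continuity of s' gives the tridiagonal system
  2·M_0 + 6·M_1 + 1·M_2 = 6(Δ_1 - Δ_0) = 18
  1·M_1 + 6·M_2 + 2·M_3 = 6(Δ_2 - Δ_1) = 27
  2·M_2 + 8·M_3 + 2·M_4 = 6(Δ_3 - Δ_2) = -24
Clamped end conditions give two more equations: 2h_0·M_0 + h_0·M_1 = 6(Δ_0 - s'(0)) = -54 and h_3·M_3 + 2h_3·M_4 = 6(s'(7) - Δ_3) = -9.
Forward elimination and back-substitution give M_0 = -2141/122, M_1 = 494/61, M_2 = 275/61, M_3 = -497/122, M_4 = -13/61.
On [0, 2], s(x) = 8 + 4·x - 2141/244·x² + 1043/488·x³.
With x = 1: s(1) = 2617/488.

5.3627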